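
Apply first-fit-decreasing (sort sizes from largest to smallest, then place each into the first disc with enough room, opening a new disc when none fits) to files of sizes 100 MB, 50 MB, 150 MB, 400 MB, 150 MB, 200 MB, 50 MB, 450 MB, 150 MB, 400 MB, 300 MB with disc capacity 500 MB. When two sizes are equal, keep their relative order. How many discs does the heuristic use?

5

Sorted descending: 450, 400, 400, 300, 200, 150, 150, 150, 100, 50, 50.
  450 → disc 1 (new)  [load 450/500]
  400 → disc 2 (new)  [load 400/500]
  400 → disc 3 (new)  [load 400/500]
  300 → disc 4 (new)  [load 300/500]
  200 → disc 4  [load 500/500]
  150 → disc 5 (new)  [load 150/500]
  150 → disc 5  [load 300/500]
  150 → disc 5  [load 450/500]
  100 → disc 2  [load 500/500]
  50 → disc 1  [load 500/500]
  50 → disc 3  [load 450/500]
5 discs opened.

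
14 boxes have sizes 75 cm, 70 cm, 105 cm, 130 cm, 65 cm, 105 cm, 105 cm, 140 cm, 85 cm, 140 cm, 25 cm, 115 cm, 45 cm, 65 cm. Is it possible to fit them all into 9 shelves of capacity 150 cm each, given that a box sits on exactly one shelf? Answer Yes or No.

No

Total = 1270 cm; ⌈1270/150⌉ = 9.
The bound of 9 does not rule out 9, but exhaustive search shows no assignment into 9 shelves of capacity 150 cm exists — the minimum is 10.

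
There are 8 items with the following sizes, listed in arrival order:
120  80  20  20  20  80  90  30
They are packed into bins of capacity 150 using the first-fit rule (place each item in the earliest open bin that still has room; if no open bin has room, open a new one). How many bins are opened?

  120 → bin 1 (new)  [load 120/150]
  80 → bin 2 (new)  [load 80/150]
  20 → bin 1  [load 140/150]
  20 → bin 2  [load 100/150]
  20 → bin 2  [load 120/150]
  80 → bin 3 (new)  [load 80/150]
  90 → bin 4 (new)  [load 90/150]
  30 → bin 2  [load 150/150]
4 bins opened.

4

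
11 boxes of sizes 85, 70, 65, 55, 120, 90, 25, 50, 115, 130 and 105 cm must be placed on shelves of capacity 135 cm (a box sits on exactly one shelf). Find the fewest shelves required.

Total = 130 + 120 + 115 + 105 + 90 + 85 + 70 + 65 + 55 + 50 + 25 = 910 cm.
Lower bound: ⌈910/135⌉ = 7 shelves.
A packing using 8 shelves:
  shelf 1: 130 = 130
  shelf 2: 120 = 120
  shelf 3: 115 = 115
  shelf 4: 105 + 25 = 130
  shelf 5: 90 = 90
  shelf 6: 85 + 50 = 135
  shelf 7: 70 + 65 = 135
  shelf 8: 55 = 55
No arrangement into 7 shelves stays within capacity, so 8 is optimal.

8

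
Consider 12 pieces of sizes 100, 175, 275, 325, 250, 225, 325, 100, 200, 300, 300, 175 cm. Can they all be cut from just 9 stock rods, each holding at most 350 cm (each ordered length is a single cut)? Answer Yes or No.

A valid assignment using 9 stock rods:
  stock rod 1: 325 = 325
  stock rod 2: 325 = 325
  stock rod 3: 300 = 300
  stock rod 4: 300 = 300
  stock rod 5: 275 = 275
  stock rod 6: 250 + 100 = 350
  stock rod 7: 225 + 100 = 325
  stock rod 8: 200 = 200
  stock rod 9: 175 + 175 = 350
Every load is within 350 cm, so 9 stock rods suffice.

Yes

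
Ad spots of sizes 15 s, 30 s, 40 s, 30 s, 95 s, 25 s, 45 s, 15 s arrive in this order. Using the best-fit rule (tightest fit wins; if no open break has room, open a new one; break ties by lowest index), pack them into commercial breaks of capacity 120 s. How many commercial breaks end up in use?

3

  15 → break 1 (new)  [load 15/120]
  30 → break 1  [load 45/120]
  40 → break 1  [load 85/120]
  30 → break 1  [load 115/120]
  95 → break 2 (new)  [load 95/120]
  25 → break 2  [load 120/120]
  45 → break 3 (new)  [load 45/120]
  15 → break 3  [load 60/120]
3 commercial breaks opened.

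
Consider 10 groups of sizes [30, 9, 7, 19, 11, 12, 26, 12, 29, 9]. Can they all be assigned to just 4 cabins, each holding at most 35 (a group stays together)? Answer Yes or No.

No

Total = 164; ⌈164/35⌉ = 5.
At least 5 cabins are required, but only 4 are allowed.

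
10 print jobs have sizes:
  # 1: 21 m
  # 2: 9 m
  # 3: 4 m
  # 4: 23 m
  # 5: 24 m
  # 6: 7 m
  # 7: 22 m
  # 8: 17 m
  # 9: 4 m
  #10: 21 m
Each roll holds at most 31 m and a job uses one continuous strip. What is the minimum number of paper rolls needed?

Total = 24 + 23 + 22 + 21 + 21 + 17 + 9 + 7 + 4 + 4 = 152 m.
Lower bound: ⌈152/31⌉ = 5 paper rolls.
Also, 6 print jobs each exceed 31/2 m, and no two of those can share a roll, so at least 6 paper rolls are needed.
A packing using 6 paper rolls:
  roll 1: 24 + 7 = 31
  roll 2: 23 + 4 + 4 = 31
  roll 3: 22 + 9 = 31
  roll 4: 21 = 21
  roll 5: 21 = 21
  roll 6: 17 = 17
This matches the lower bound, so 6 is optimal.

6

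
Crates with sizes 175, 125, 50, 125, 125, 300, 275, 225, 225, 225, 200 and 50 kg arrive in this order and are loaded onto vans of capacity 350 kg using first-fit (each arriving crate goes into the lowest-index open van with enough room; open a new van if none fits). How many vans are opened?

8

  175 → van 1 (new)  [load 175/350]
  125 → van 1  [load 300/350]
  50 → van 1  [load 350/350]
  125 → van 2 (new)  [load 125/350]
  125 → van 2  [load 250/350]
  300 → van 3 (new)  [load 300/350]
  275 → van 4 (new)  [load 275/350]
  225 → van 5 (new)  [load 225/350]
  225 → van 6 (new)  [load 225/350]
  225 → van 7 (new)  [load 225/350]
  200 → van 8 (new)  [load 200/350]
  50 → van 2  [load 300/350]
8 vans opened.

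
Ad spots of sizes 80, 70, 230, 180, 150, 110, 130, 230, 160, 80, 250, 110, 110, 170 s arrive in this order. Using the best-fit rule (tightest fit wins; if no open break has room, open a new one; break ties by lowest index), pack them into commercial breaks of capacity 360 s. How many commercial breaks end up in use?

  80 → break 1 (new)  [load 80/360]
  70 → break 1  [load 150/360]
  230 → break 2 (new)  [load 230/360]
  180 → break 1  [load 330/360]
  150 → break 3 (new)  [load 150/360]
  110 → break 2  [load 340/360]
  130 → break 3  [load 280/360]
  230 → break 4 (new)  [load 230/360]
  160 → break 5 (new)  [load 160/360]
  80 → break 3  [load 360/360]
  250 → break 6 (new)  [load 250/360]
  110 → break 6  [load 360/360]
  110 → break 4  [load 340/360]
  170 → break 5  [load 330/360]
6 commercial breaks opened.

6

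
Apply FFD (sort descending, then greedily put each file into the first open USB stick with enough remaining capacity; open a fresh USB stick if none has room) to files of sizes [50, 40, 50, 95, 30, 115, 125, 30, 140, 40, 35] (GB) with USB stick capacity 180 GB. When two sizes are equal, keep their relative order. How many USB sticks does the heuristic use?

Sorted descending: 140, 125, 115, 95, 50, 50, 40, 40, 35, 30, 30.
  140 → USB stick 1 (new)  [load 140/180]
  125 → USB stick 2 (new)  [load 125/180]
  115 → USB stick 3 (new)  [load 115/180]
  95 → USB stick 4 (new)  [load 95/180]
  50 → USB stick 2  [load 175/180]
  50 → USB stick 3  [load 165/180]
  40 → USB stick 1  [load 180/180]
  40 → USB stick 4  [load 135/180]
  35 → USB stick 4  [load 170/180]
  30 → USB stick 5 (new)  [load 30/180]
  30 → USB stick 5  [load 60/180]
5 USB sticks opened.

5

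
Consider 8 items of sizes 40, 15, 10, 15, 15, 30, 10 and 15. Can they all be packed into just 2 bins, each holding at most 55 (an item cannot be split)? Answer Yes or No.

No

Total = 150; ⌈150/55⌉ = 3.
At least 3 bins are required, but only 2 are allowed.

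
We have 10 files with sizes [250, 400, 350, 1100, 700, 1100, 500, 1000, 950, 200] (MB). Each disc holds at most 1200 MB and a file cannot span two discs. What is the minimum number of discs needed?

Total = 1100 + 1100 + 1000 + 950 + 700 + 500 + 400 + 350 + 250 + 200 = 6550 MB.
Lower bound: ⌈6550/1200⌉ = 6 discs.
A packing using 6 discs:
  disc 1: 1100 = 1100
  disc 2: 1100 = 1100
  disc 3: 1000 + 200 = 1200
  disc 4: 950 + 250 = 1200
  disc 5: 700 + 500 = 1200
  disc 6: 400 + 350 = 750
This matches the lower bound, so 6 is optimal.

6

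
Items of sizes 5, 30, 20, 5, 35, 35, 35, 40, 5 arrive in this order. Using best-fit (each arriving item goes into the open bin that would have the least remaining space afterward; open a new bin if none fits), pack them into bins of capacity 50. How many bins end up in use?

6

  5 → bin 1 (new)  [load 5/50]
  30 → bin 1  [load 35/50]
  20 → bin 2 (new)  [load 20/50]
  5 → bin 1  [load 40/50]
  35 → bin 3 (new)  [load 35/50]
  35 → bin 4 (new)  [load 35/50]
  35 → bin 5 (new)  [load 35/50]
  40 → bin 6 (new)  [load 40/50]
  5 → bin 1  [load 45/50]
6 bins opened.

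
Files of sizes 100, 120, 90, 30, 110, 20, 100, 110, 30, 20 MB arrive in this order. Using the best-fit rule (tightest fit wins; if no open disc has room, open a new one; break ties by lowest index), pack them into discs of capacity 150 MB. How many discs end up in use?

  100 → disc 1 (new)  [load 100/150]
  120 → disc 2 (new)  [load 120/150]
  90 → disc 3 (new)  [load 90/150]
  30 → disc 2  [load 150/150]
  110 → disc 4 (new)  [load 110/150]
  20 → disc 4  [load 130/150]
  100 → disc 5 (new)  [load 100/150]
  110 → disc 6 (new)  [load 110/150]
  30 → disc 6  [load 140/150]
  20 → disc 4  [load 150/150]
6 discs opened.

6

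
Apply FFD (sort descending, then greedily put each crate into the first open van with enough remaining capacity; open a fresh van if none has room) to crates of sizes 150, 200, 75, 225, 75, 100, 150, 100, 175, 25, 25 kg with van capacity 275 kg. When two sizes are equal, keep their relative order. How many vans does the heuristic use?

5

Sorted descending: 225, 200, 175, 150, 150, 100, 100, 75, 75, 25, 25.
  225 → van 1 (new)  [load 225/275]
  200 → van 2 (new)  [load 200/275]
  175 → van 3 (new)  [load 175/275]
  150 → van 4 (new)  [load 150/275]
  150 → van 5 (new)  [load 150/275]
  100 → van 3  [load 275/275]
  100 → van 4  [load 250/275]
  75 → van 2  [load 275/275]
  75 → van 5  [load 225/275]
  25 → van 1  [load 250/275]
  25 → van 1  [load 275/275]
5 vans opened.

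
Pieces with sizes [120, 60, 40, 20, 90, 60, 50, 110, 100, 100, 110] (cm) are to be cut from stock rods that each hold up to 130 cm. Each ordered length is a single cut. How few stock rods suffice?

8

Total = 120 + 110 + 110 + 100 + 100 + 90 + 60 + 60 + 50 + 40 + 20 = 860 cm.
Lower bound: ⌈860/130⌉ = 7 stock rods.
A packing using 8 stock rods:
  stock rod 1: 120 = 120
  stock rod 2: 110 + 20 = 130
  stock rod 3: 110 = 110
  stock rod 4: 100 = 100
  stock rod 5: 100 = 100
  stock rod 6: 90 + 40 = 130
  stock rod 7: 60 + 60 = 120
  stock rod 8: 50 = 50
No arrangement into 7 stock rods stays within capacity, so 8 is optimal.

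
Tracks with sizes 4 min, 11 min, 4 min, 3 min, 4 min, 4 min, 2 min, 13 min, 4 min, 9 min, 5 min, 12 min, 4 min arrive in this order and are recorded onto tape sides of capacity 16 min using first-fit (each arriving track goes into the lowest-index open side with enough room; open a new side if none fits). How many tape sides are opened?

6

  4 → side 1 (new)  [load 4/16]
  11 → side 1  [load 15/16]
  4 → side 2 (new)  [load 4/16]
  3 → side 2  [load 7/16]
  4 → side 2  [load 11/16]
  4 → side 2  [load 15/16]
  2 → side 3 (new)  [load 2/16]
  13 → side 3  [load 15/16]
  4 → side 4 (new)  [load 4/16]
  9 → side 4  [load 13/16]
  5 → side 5 (new)  [load 5/16]
  12 → side 6 (new)  [load 12/16]
  4 → side 5  [load 9/16]
6 tape sides opened.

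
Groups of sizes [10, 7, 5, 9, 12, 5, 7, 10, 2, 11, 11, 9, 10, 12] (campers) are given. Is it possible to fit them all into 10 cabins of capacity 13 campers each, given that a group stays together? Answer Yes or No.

No

Total = 120 campers; ⌈120/13⌉ = 10.
11 groups each exceed half the capacity and cannot share a cabin, forcing at least 11 cabins.
At least 11 cabins are required, but only 10 are allowed.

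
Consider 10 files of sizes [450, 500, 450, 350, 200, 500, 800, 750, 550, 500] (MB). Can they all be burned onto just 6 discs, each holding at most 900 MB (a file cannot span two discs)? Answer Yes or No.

No

Total = 5050 MB; ⌈5050/900⌉ = 6.
The bound of 6 does not rule out 6, but exhaustive search shows no assignment into 6 discs of capacity 900 MB exists — the minimum is 7.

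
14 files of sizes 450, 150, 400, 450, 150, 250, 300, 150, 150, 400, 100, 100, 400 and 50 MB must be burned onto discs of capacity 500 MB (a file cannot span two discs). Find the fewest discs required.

Total = 450 + 450 + 400 + 400 + 400 + 300 + 250 + 150 + 150 + 150 + 150 + 100 + 100 + 50 = 3500 MB.
Lower bound: ⌈3500/500⌉ = 7 discs.
A packing using 8 discs:
  disc 1: 450 + 50 = 500
  disc 2: 450 = 450
  disc 3: 400 + 100 = 500
  disc 4: 400 + 100 = 500
  disc 5: 400 = 400
  disc 6: 300 + 150 = 450
  disc 7: 250 + 150 = 400
  disc 8: 150 + 150 = 300
No arrangement into 7 discs stays within capacity, so 8 is optimal.

8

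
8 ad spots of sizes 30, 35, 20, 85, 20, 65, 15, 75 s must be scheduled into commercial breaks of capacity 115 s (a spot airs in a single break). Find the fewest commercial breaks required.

3

Total = 85 + 75 + 65 + 35 + 30 + 20 + 20 + 15 = 345 s.
Lower bound: ⌈345/115⌉ = 3 commercial breaks.
A packing using 3 commercial breaks:
  break 1: 85 + 30 = 115
  break 2: 75 + 20 + 20 = 115
  break 3: 65 + 35 + 15 = 115
This matches the lower bound, so 3 is optimal.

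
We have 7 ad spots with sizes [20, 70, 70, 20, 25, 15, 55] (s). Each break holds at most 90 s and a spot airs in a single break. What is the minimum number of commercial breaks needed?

4

Total = 70 + 70 + 55 + 25 + 20 + 20 + 15 = 275 s.
Lower bound: ⌈275/90⌉ = 4 commercial breaks.
A packing using 4 commercial breaks:
  break 1: 70 + 20 = 90
  break 2: 70 + 20 = 90
  break 3: 55 + 25 = 80
  break 4: 15 = 15
This matches the lower bound, so 4 is optimal.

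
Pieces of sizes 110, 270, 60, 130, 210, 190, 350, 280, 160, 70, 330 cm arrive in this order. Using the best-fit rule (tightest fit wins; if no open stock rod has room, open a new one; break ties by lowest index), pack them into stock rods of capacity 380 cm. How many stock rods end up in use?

  110 → stock rod 1 (new)  [load 110/380]
  270 → stock rod 1  [load 380/380]
  60 → stock rod 2 (new)  [load 60/380]
  130 → stock rod 2  [load 190/380]
  210 → stock rod 3 (new)  [load 210/380]
  190 → stock rod 2  [load 380/380]
  350 → stock rod 4 (new)  [load 350/380]
  280 → stock rod 5 (new)  [load 280/380]
  160 → stock rod 3  [load 370/380]
  70 → stock rod 5  [load 350/380]
  330 → stock rod 6 (new)  [load 330/380]
6 stock rods opened.

6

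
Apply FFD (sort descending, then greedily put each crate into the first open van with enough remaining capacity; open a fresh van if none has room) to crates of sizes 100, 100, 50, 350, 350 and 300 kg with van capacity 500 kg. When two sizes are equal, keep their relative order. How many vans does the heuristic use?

Sorted descending: 350, 350, 300, 100, 100, 50.
  350 → van 1 (new)  [load 350/500]
  350 → van 2 (new)  [load 350/500]
  300 → van 3 (new)  [load 300/500]
  100 → van 1  [load 450/500]
  100 → van 2  [load 450/500]
  50 → van 1  [load 500/500]
3 vans opened.

3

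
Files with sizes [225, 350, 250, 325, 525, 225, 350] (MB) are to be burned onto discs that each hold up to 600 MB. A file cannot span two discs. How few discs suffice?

Total = 525 + 350 + 350 + 325 + 250 + 225 + 225 = 2250 MB.
Lower bound: ⌈2250/600⌉ = 4 discs.
A packing using 4 discs:
  disc 1: 525 = 525
  disc 2: 350 + 250 = 600
  disc 3: 350 + 225 = 575
  disc 4: 325 + 225 = 550
This matches the lower bound, so 4 is optimal.

4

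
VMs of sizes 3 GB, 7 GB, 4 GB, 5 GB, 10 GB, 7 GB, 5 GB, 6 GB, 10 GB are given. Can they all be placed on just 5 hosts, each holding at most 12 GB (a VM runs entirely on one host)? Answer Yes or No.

Total = 57 GB; ⌈57/12⌉ = 5.
The bound of 5 does not rule out 5, but exhaustive search shows no assignment into 5 hosts of capacity 12 GB exists — the minimum is 6.

No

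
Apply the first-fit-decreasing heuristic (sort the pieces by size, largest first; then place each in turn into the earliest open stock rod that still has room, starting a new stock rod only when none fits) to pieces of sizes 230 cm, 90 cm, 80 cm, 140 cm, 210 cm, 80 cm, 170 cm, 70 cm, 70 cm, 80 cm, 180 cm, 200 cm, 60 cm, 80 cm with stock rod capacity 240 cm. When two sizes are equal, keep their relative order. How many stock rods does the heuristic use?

8

Sorted descending: 230, 210, 200, 180, 170, 140, 90, 80, 80, 80, 80, 70, 70, 60.
  230 → stock rod 1 (new)  [load 230/240]
  210 → stock rod 2 (new)  [load 210/240]
  200 → stock rod 3 (new)  [load 200/240]
  180 → stock rod 4 (new)  [load 180/240]
  170 → stock rod 5 (new)  [load 170/240]
  140 → stock rod 6 (new)  [load 140/240]
  90 → stock rod 6  [load 230/240]
  80 → stock rod 7 (new)  [load 80/240]
  80 → stock rod 7  [load 160/240]
  80 → stock rod 7  [load 240/240]
  80 → stock rod 8 (new)  [load 80/240]
  70 → stock rod 5  [load 240/240]
  70 → stock rod 8  [load 150/240]
  60 → stock rod 4  [load 240/240]
8 stock rods opened.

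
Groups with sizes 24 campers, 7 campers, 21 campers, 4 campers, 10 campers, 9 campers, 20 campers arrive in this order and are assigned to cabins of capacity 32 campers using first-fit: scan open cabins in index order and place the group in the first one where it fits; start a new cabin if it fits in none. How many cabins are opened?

4

  24 → cabin 1 (new)  [load 24/32]
  7 → cabin 1  [load 31/32]
  21 → cabin 2 (new)  [load 21/32]
  4 → cabin 2  [load 25/32]
  10 → cabin 3 (new)  [load 10/32]
  9 → cabin 3  [load 19/32]
  20 → cabin 4 (new)  [load 20/32]
4 cabins opened.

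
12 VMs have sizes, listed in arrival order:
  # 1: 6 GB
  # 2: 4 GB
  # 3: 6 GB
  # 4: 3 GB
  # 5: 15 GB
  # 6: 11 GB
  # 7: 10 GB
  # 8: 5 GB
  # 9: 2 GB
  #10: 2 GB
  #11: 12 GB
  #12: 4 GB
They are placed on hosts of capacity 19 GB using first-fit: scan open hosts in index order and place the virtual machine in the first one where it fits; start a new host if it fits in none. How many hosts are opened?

5

  6 → host 1 (new)  [load 6/19]
  4 → host 1  [load 10/19]
  6 → host 1  [load 16/19]
  3 → host 1  [load 19/19]
  15 → host 2 (new)  [load 15/19]
  11 → host 3 (new)  [load 11/19]
  10 → host 4 (new)  [load 10/19]
  5 → host 3  [load 16/19]
  2 → host 2  [load 17/19]
  2 → host 2  [load 19/19]
  12 → host 5 (new)  [load 12/19]
  4 → host 4  [load 14/19]
5 hosts opened.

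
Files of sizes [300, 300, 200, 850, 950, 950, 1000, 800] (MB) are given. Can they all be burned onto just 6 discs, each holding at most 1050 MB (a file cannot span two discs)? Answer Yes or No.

Yes

A valid assignment using 6 discs:
  disc 1: 1000 = 1000
  disc 2: 950 = 950
  disc 3: 950 = 950
  disc 4: 850 + 200 = 1050
  disc 5: 800 = 800
  disc 6: 300 + 300 = 600
Every load is within 1050 MB, so 6 discs suffice.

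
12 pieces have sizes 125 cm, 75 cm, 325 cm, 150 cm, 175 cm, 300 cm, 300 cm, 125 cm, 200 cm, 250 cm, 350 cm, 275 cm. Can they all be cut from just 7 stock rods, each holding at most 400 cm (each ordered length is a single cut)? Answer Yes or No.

Total = 2650 cm; ⌈2650/400⌉ = 7.
The bound of 7 does not rule out 7, but exhaustive search shows no assignment into 7 stock rods of capacity 400 cm exists — the minimum is 8.

No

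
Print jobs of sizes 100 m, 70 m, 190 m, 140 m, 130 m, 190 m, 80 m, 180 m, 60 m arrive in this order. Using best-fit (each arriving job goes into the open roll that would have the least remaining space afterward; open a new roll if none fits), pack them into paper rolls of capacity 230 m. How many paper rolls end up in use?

  100 → roll 1 (new)  [load 100/230]
  70 → roll 1  [load 170/230]
  190 → roll 2 (new)  [load 190/230]
  140 → roll 3 (new)  [load 140/230]
  130 → roll 4 (new)  [load 130/230]
  190 → roll 5 (new)  [load 190/230]
  80 → roll 3  [load 220/230]
  180 → roll 6 (new)  [load 180/230]
  60 → roll 1  [load 230/230]
6 paper rolls opened.

6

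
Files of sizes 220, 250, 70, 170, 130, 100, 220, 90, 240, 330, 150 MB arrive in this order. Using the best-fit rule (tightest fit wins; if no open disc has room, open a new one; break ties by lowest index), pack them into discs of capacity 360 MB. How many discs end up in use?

7

  220 → disc 1 (new)  [load 220/360]
  250 → disc 2 (new)  [load 250/360]
  70 → disc 2  [load 320/360]
  170 → disc 3 (new)  [load 170/360]
  130 → disc 1  [load 350/360]
  100 → disc 3  [load 270/360]
  220 → disc 4 (new)  [load 220/360]
  90 → disc 3  [load 360/360]
  240 → disc 5 (new)  [load 240/360]
  330 → disc 6 (new)  [load 330/360]
  150 → disc 7 (new)  [load 150/360]
7 discs opened.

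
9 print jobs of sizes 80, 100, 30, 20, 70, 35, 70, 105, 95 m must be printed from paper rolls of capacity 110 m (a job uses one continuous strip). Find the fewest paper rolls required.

Total = 105 + 100 + 95 + 80 + 70 + 70 + 35 + 30 + 20 = 605 m.
Lower bound: ⌈605/110⌉ = 6 paper rolls.
A packing using 6 paper rolls:
  roll 1: 105 = 105
  roll 2: 100 = 100
  roll 3: 95 = 95
  roll 4: 80 + 30 = 110
  roll 5: 70 + 35 = 105
  roll 6: 70 + 20 = 90
This matches the lower bound, so 6 is optimal.

6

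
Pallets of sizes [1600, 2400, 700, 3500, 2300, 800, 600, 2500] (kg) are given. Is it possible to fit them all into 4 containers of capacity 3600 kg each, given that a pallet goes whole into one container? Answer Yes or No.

Total = 14400 kg; ⌈14400/3600⌉ = 4.
The bound of 4 does not rule out 4, but exhaustive search shows no assignment into 4 containers of capacity 3600 kg exists — the minimum is 5.

No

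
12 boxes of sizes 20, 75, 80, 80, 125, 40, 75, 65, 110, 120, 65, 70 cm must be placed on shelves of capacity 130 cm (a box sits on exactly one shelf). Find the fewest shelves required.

9

Total = 125 + 120 + 110 + 80 + 80 + 75 + 75 + 70 + 65 + 65 + 40 + 20 = 925 cm.
Lower bound: ⌈925/130⌉ = 8 shelves.
A packing using 9 shelves:
  shelf 1: 125 = 125
  shelf 2: 120 = 120
  shelf 3: 110 + 20 = 130
  shelf 4: 80 + 40 = 120
  shelf 5: 80 = 80
  shelf 6: 75 = 75
  shelf 7: 75 = 75
  shelf 8: 70 = 70
  shelf 9: 65 + 65 = 130
No arrangement into 8 shelves stays within capacity, so 9 is optimal.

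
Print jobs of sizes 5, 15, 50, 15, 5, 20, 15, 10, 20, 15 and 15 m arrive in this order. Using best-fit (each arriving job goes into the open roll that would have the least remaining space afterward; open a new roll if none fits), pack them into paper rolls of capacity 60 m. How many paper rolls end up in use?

4

  5 → roll 1 (new)  [load 5/60]
  15 → roll 1  [load 20/60]
  50 → roll 2 (new)  [load 50/60]
  15 → roll 1  [load 35/60]
  5 → roll 2  [load 55/60]
  20 → roll 1  [load 55/60]
  15 → roll 3 (new)  [load 15/60]
  10 → roll 3  [load 25/60]
  20 → roll 3  [load 45/60]
  15 → roll 3  [load 60/60]
  15 → roll 4 (new)  [load 15/60]
4 paper rolls opened.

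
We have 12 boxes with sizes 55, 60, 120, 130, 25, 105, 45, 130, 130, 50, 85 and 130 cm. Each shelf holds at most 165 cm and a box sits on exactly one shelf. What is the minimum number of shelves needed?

Total = 130 + 130 + 130 + 130 + 120 + 105 + 85 + 60 + 55 + 50 + 45 + 25 = 1065 cm.
Lower bound: ⌈1065/165⌉ = 7 shelves.
A packing using 8 shelves:
  shelf 1: 130 + 25 = 155
  shelf 2: 130 = 130
  shelf 3: 130 = 130
  shelf 4: 130 = 130
  shelf 5: 120 + 45 = 165
  shelf 6: 105 + 60 = 165
  shelf 7: 85 + 55 = 140
  shelf 8: 50 = 50
No arrangement into 7 shelves stays within capacity, so 8 is optimal.

8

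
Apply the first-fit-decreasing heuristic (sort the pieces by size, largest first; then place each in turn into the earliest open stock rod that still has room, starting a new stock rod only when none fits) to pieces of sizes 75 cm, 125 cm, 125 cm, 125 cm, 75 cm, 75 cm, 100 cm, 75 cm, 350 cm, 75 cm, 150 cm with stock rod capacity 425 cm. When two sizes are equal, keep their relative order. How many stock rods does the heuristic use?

Sorted descending: 350, 150, 125, 125, 125, 100, 75, 75, 75, 75, 75.
  350 → stock rod 1 (new)  [load 350/425]
  150 → stock rod 2 (new)  [load 150/425]
  125 → stock rod 2  [load 275/425]
  125 → stock rod 2  [load 400/425]
  125 → stock rod 3 (new)  [load 125/425]
  100 → stock rod 3  [load 225/425]
  75 → stock rod 1  [load 425/425]
  75 → stock rod 3  [load 300/425]
  75 → stock rod 3  [load 375/425]
  75 → stock rod 4 (new)  [load 75/425]
  75 → stock rod 4  [load 150/425]
4 stock rods opened.

4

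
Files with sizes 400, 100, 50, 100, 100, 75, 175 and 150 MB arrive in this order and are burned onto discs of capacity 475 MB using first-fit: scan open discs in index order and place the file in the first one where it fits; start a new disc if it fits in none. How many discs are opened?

  400 → disc 1 (new)  [load 400/475]
  100 → disc 2 (new)  [load 100/475]
  50 → disc 1  [load 450/475]
  100 → disc 2  [load 200/475]
  100 → disc 2  [load 300/475]
  75 → disc 2  [load 375/475]
  175 → disc 3 (new)  [load 175/475]
  150 → disc 3  [load 325/475]
3 discs opened.

3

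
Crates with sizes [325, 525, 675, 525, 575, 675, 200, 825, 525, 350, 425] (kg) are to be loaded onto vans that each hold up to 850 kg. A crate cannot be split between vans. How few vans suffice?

8

Total = 825 + 675 + 675 + 575 + 525 + 525 + 525 + 425 + 350 + 325 + 200 = 5625 kg.
Lower bound: ⌈5625/850⌉ = 7 vans.
A packing using 8 vans:
  van 1: 825 = 825
  van 2: 675 = 675
  van 3: 675 = 675
  van 4: 575 + 200 = 775
  van 5: 525 + 325 = 850
  van 6: 525 = 525
  van 7: 525 = 525
  van 8: 425 + 350 = 775
No arrangement into 7 vans stays within capacity, so 8 is optimal.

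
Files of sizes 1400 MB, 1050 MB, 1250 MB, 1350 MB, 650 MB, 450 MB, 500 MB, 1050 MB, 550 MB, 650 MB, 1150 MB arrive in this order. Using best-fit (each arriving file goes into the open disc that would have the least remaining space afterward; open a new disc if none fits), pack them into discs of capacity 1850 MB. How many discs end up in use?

  1400 → disc 1 (new)  [load 1400/1850]
  1050 → disc 2 (new)  [load 1050/1850]
  1250 → disc 3 (new)  [load 1250/1850]
  1350 → disc 4 (new)  [load 1350/1850]
  650 → disc 2  [load 1700/1850]
  450 → disc 1  [load 1850/1850]
  500 → disc 4  [load 1850/1850]
  1050 → disc 5 (new)  [load 1050/1850]
  550 → disc 3  [load 1800/1850]
  650 → disc 5  [load 1700/1850]
  1150 → disc 6 (new)  [load 1150/1850]
6 discs opened.

6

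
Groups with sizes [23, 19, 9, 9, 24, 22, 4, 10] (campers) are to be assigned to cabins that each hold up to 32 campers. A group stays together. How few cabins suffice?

4

Total = 24 + 23 + 22 + 19 + 10 + 9 + 9 + 4 = 120 campers.
Lower bound: ⌈120/32⌉ = 4 cabins.
A packing using 4 cabins:
  cabin 1: 24 + 4 = 28
  cabin 2: 23 + 9 = 32
  cabin 3: 22 + 10 = 32
  cabin 4: 19 + 9 = 28
This matches the lower bound, so 4 is optimal.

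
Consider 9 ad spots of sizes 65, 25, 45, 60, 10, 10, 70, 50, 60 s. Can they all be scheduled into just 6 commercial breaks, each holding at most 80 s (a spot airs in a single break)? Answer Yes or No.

Yes

A valid assignment using 6 commercial breaks:
  break 1: 70 + 10 = 80
  break 2: 65 + 10 = 75
  break 3: 60 = 60
  break 4: 60 = 60
  break 5: 50 + 25 = 75
  break 6: 45 = 45
Every load is within 80 s, so 6 commercial breaks suffice.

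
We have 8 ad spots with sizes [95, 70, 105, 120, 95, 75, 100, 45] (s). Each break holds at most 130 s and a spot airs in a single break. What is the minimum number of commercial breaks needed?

Total = 120 + 105 + 100 + 95 + 95 + 75 + 70 + 45 = 705 s.
Lower bound: ⌈705/130⌉ = 6 commercial breaks.
Also, 7 ad spots each exceed 65 s, and no two of those can share a break, so at least 7 commercial breaks are needed.
A packing using 7 commercial breaks:
  break 1: 120 = 120
  break 2: 105 = 105
  break 3: 100 = 100
  break 4: 95 = 95
  break 5: 95 = 95
  break 6: 75 + 45 = 120
  break 7: 70 = 70
This matches the lower bound, so 7 is optimal.

7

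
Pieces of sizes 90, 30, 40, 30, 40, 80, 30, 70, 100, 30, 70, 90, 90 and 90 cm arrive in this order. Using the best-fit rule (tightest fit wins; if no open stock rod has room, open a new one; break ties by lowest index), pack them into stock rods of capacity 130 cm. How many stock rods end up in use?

  90 → stock rod 1 (new)  [load 90/130]
  30 → stock rod 1  [load 120/130]
  40 → stock rod 2 (new)  [load 40/130]
  30 → stock rod 2  [load 70/130]
  40 → stock rod 2  [load 110/130]
  80 → stock rod 3 (new)  [load 80/130]
  30 → stock rod 3  [load 110/130]
  70 → stock rod 4 (new)  [load 70/130]
  100 → stock rod 5 (new)  [load 100/130]
  30 → stock rod 5  [load 130/130]
  70 → stock rod 6 (new)  [load 70/130]
  90 → stock rod 7 (new)  [load 90/130]
  90 → stock rod 8 (new)  [load 90/130]
  90 → stock rod 9 (new)  [load 90/130]
9 stock rods opened.

9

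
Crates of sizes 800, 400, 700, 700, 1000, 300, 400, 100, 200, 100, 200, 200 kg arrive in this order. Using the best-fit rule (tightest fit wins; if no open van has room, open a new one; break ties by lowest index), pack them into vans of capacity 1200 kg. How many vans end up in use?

5

  800 → van 1 (new)  [load 800/1200]
  400 → van 1  [load 1200/1200]
  700 → van 2 (new)  [load 700/1200]
  700 → van 3 (new)  [load 700/1200]
  1000 → van 4 (new)  [load 1000/1200]
  300 → van 2  [load 1000/1200]
  400 → van 3  [load 1100/1200]
  100 → van 3  [load 1200/1200]
  200 → van 2  [load 1200/1200]
  100 → van 4  [load 1100/1200]
  200 → van 5 (new)  [load 200/1200]
  200 → van 5  [load 400/1200]
5 vans opened.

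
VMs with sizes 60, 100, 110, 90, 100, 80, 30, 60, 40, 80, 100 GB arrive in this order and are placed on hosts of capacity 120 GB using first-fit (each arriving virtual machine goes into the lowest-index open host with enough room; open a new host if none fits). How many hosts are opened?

9

  60 → host 1 (new)  [load 60/120]
  100 → host 2 (new)  [load 100/120]
  110 → host 3 (new)  [load 110/120]
  90 → host 4 (new)  [load 90/120]
  100 → host 5 (new)  [load 100/120]
  80 → host 6 (new)  [load 80/120]
  30 → host 1  [load 90/120]
  60 → host 7 (new)  [load 60/120]
  40 → host 6  [load 120/120]
  80 → host 8 (new)  [load 80/120]
  100 → host 9 (new)  [load 100/120]
9 hosts opened.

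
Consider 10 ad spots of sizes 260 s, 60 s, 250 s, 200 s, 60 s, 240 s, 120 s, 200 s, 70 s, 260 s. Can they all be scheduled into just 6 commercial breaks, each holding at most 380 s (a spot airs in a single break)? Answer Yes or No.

Yes

A valid assignment using 6 commercial breaks:
  break 1: 260 + 120 = 380
  break 2: 260 + 70 = 330
  break 3: 250 + 60 + 60 = 370
  break 4: 240 = 240
  break 5: 200 = 200
  break 6: 200 = 200
Every load is within 380 s, so 6 commercial breaks suffice.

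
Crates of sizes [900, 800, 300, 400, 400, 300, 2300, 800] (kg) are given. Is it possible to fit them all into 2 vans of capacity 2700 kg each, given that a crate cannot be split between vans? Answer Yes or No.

No

Total = 6200 kg; ⌈6200/2700⌉ = 3.
At least 3 vans are required, but only 2 are allowed.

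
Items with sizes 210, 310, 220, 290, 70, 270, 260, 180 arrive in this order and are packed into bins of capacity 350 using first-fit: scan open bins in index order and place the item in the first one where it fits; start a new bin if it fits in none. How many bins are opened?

  210 → bin 1 (new)  [load 210/350]
  310 → bin 2 (new)  [load 310/350]
  220 → bin 3 (new)  [load 220/350]
  290 → bin 4 (new)  [load 290/350]
  70 → bin 1  [load 280/350]
  270 → bin 5 (new)  [load 270/350]
  260 → bin 6 (new)  [load 260/350]
  180 → bin 7 (new)  [load 180/350]
7 bins opened.

7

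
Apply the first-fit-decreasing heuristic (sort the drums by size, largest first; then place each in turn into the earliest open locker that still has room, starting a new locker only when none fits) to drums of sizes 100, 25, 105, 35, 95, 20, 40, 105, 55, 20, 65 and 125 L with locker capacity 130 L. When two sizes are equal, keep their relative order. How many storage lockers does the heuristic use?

7

Sorted descending: 125, 105, 105, 100, 95, 65, 55, 40, 35, 25, 20, 20.
  125 → locker 1 (new)  [load 125/130]
  105 → locker 2 (new)  [load 105/130]
  105 → locker 3 (new)  [load 105/130]
  100 → locker 4 (new)  [load 100/130]
  95 → locker 5 (new)  [load 95/130]
  65 → locker 6 (new)  [load 65/130]
  55 → locker 6  [load 120/130]
  40 → locker 7 (new)  [load 40/130]
  35 → locker 5  [load 130/130]
  25 → locker 2  [load 130/130]
  20 → locker 3  [load 125/130]
  20 → locker 4  [load 120/130]
7 storage lockers opened.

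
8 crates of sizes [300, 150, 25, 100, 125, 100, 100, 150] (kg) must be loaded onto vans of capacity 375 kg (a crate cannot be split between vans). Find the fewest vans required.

Total = 300 + 150 + 150 + 125 + 100 + 100 + 100 + 25 = 1050 kg.
Lower bound: ⌈1050/375⌉ = 3 vans.
A packing using 3 vans:
  van 1: 300 + 25 = 325
  van 2: 150 + 125 + 100 = 375
  van 3: 150 + 100 + 100 = 350
This matches the lower bound, so 3 is optimal.

3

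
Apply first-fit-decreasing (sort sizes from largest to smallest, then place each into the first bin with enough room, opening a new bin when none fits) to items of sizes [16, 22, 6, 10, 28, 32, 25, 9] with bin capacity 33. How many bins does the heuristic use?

Sorted descending: 32, 28, 25, 22, 16, 10, 9, 6.
  32 → bin 1 (new)  [load 32/33]
  28 → bin 2 (new)  [load 28/33]
  25 → bin 3 (new)  [load 25/33]
  22 → bin 4 (new)  [load 22/33]
  16 → bin 5 (new)  [load 16/33]
  10 → bin 4  [load 32/33]
  9 → bin 5  [load 25/33]
  6 → bin 3  [load 31/33]
5 bins opened.

5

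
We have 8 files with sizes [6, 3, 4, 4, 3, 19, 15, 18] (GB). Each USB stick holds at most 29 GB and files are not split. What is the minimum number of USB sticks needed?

Total = 19 + 18 + 15 + 6 + 4 + 4 + 3 + 3 = 72 GB.
Lower bound: ⌈72/29⌉ = 3 USB sticks.
A packing using 3 USB sticks:
  USB stick 1: 19 + 6 + 4 = 29
  USB stick 2: 18 + 4 + 3 + 3 = 28
  USB stick 3: 15 = 15
This matches the lower bound, so 3 is optimal.

3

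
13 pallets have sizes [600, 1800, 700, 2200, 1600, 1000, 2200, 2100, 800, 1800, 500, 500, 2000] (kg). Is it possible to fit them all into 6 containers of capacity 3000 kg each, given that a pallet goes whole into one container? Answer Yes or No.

Total = 17800 kg; ⌈17800/3000⌉ = 6.
7 pallets each exceed half the capacity and cannot share a container, forcing at least 7 containers.
At least 7 containers are required, but only 6 are allowed.

No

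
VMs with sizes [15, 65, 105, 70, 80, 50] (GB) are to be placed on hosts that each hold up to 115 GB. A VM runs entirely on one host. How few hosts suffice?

Total = 105 + 80 + 70 + 65 + 50 + 15 = 385 GB.
Lower bound: ⌈385/115⌉ = 4 hosts.
A packing using 4 hosts:
  host 1: 105 = 105
  host 2: 80 + 15 = 95
  host 3: 70 = 70
  host 4: 65 + 50 = 115
This matches the lower bound, so 4 is optimal.

4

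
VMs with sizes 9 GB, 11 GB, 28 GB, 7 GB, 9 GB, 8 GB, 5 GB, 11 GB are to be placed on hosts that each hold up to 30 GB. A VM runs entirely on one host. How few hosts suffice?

Total = 28 + 11 + 11 + 9 + 9 + 8 + 7 + 5 = 88 GB.
Lower bound: ⌈88/30⌉ = 3 hosts.
A packing using 3 hosts:
  host 1: 28 = 28
  host 2: 11 + 11 + 8 = 30
  host 3: 9 + 9 + 7 + 5 = 30
This matches the lower bound, so 3 is optimal.

3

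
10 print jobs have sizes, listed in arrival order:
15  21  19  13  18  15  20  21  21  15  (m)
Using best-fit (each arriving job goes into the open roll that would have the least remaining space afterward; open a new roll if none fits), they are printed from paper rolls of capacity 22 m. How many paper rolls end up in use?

10

  15 → roll 1 (new)  [load 15/22]
  21 → roll 2 (new)  [load 21/22]
  19 → roll 3 (new)  [load 19/22]
  13 → roll 4 (new)  [load 13/22]
  18 → roll 5 (new)  [load 18/22]
  15 → roll 6 (new)  [load 15/22]
  20 → roll 7 (new)  [load 20/22]
  21 → roll 8 (new)  [load 21/22]
  21 → roll 9 (new)  [load 21/22]
  15 → roll 10 (new)  [load 15/22]
10 paper rolls opened.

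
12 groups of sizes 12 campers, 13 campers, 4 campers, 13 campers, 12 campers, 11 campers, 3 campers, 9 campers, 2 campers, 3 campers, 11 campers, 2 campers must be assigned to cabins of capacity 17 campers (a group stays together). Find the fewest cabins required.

Total = 13 + 13 + 12 + 12 + 11 + 11 + 9 + 4 + 3 + 3 + 2 + 2 = 95 campers.
Lower bound: ⌈95/17⌉ = 6 cabins.
Also, 7 groups each exceed 17/2 campers, and no two of those can share a cabin, so at least 7 cabins are needed.
A packing using 7 cabins:
  cabin 1: 13 + 4 = 17
  cabin 2: 13 + 3 = 16
  cabin 3: 12 + 3 + 2 = 17
  cabin 4: 12 + 2 = 14
  cabin 5: 11 = 11
  cabin 6: 11 = 11
  cabin 7: 9 = 9
This matches the lower bound, so 7 is optimal.

7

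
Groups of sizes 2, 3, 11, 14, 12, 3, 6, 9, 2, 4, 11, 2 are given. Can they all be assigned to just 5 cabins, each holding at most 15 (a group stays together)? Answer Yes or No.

Total = 79; ⌈79/15⌉ = 6.
At least 6 cabins are required, but only 5 are allowed.

No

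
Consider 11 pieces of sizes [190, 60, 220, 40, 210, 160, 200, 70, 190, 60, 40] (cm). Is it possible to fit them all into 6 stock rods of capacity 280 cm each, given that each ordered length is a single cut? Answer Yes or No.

Yes

A valid assignment using 6 stock rods:
  stock rod 1: 220 + 60 = 280
  stock rod 2: 210 + 70 = 280
  stock rod 3: 200 + 60 = 260
  stock rod 4: 190 + 40 + 40 = 270
  stock rod 5: 190 = 190
  stock rod 6: 160 = 160
Every load is within 280 cm, so 6 stock rods suffice.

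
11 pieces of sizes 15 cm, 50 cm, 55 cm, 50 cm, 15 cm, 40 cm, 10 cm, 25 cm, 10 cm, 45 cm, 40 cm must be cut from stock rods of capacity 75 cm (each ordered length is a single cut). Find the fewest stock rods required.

6

Total = 55 + 50 + 50 + 45 + 40 + 40 + 25 + 15 + 15 + 10 + 10 = 355 cm.
Lower bound: ⌈355/75⌉ = 5 stock rods.
Also, 6 pieces each exceed 75/2 cm, and no two of those can share a stock rod, so at least 6 stock rods are needed.
A packing using 6 stock rods:
  stock rod 1: 55 + 15 = 70
  stock rod 2: 50 + 25 = 75
  stock rod 3: 50 + 15 + 10 = 75
  stock rod 4: 45 + 10 = 55
  stock rod 5: 40 = 40
  stock rod 6: 40 = 40
This matches the lower bound, so 6 is optimal.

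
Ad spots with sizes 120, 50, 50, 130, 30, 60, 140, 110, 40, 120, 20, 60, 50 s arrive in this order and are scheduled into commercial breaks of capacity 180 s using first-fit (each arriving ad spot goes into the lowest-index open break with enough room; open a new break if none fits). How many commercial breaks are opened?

  120 → break 1 (new)  [load 120/180]
  50 → break 1  [load 170/180]
  50 → break 2 (new)  [load 50/180]
  130 → break 2  [load 180/180]
  30 → break 3 (new)  [load 30/180]
  60 → break 3  [load 90/180]
  140 → break 4 (new)  [load 140/180]
  110 → break 5 (new)  [load 110/180]
  40 → break 3  [load 130/180]
  120 → break 6 (new)  [load 120/180]
  20 → break 3  [load 150/180]
  60 → break 5  [load 170/180]
  50 → break 6  [load 170/180]
6 commercial breaks opened.

6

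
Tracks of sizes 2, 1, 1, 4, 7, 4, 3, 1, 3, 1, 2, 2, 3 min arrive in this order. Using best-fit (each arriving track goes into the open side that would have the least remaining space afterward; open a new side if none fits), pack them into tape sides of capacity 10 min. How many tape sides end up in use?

  2 → side 1 (new)  [load 2/10]
  1 → side 1  [load 3/10]
  1 → side 1  [load 4/10]
  4 → side 1  [load 8/10]
  7 → side 2 (new)  [load 7/10]
  4 → side 3 (new)  [load 4/10]
  3 → side 2  [load 10/10]
  1 → side 1  [load 9/10]
  3 → side 3  [load 7/10]
  1 → side 1  [load 10/10]
  2 → side 3  [load 9/10]
  2 → side 4 (new)  [load 2/10]
  3 → side 4  [load 5/10]
4 tape sides opened.

4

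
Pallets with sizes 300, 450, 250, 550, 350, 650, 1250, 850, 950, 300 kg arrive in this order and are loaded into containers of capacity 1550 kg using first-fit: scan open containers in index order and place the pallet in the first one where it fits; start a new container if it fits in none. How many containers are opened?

  300 → container 1 (new)  [load 300/1550]
  450 → container 1  [load 750/1550]
  250 → container 1  [load 1000/1550]
  550 → container 1  [load 1550/1550]
  350 → container 2 (new)  [load 350/1550]
  650 → container 2  [load 1000/1550]
  1250 → container 3 (new)  [load 1250/1550]
  850 → container 4 (new)  [load 850/1550]
  950 → container 5 (new)  [load 950/1550]
  300 → container 2  [load 1300/1550]
5 containers opened.

5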